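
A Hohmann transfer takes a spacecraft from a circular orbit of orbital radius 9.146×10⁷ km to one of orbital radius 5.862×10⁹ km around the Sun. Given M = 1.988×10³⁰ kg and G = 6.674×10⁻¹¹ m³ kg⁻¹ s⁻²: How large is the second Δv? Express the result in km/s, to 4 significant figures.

Δv ≈ 3.924 km/s

μ = GM = 6.674×10⁻¹¹ × 1.988×10³⁰ = 1.327×10²⁰ m³/s².
r₁ = 9.146×10⁷ km = 9.146×10¹⁰ m.
r₂ = 5.862×10⁹ km = 5.862×10¹² m.
Transfer ellipse a_t = (r₁ + r₂)/2 = 2.977×10¹² m.
At r₁: circular v_c1 = √(μ/r₁) = 38090 m/s; transfer-perihelion v_p = √[μ(2/r₁ − 1/a_t)] = 53450 m/s.
At r₂: circular v_c2 = √(μ/r₂) = 4757 m/s; transfer-aphelion v_a = √[μ(2/r₂ − 1/a_t)] = 833.9 m/s.
Δv₂ = v_c2 − v_a = 3924 m/s.
= 3.924 km/s.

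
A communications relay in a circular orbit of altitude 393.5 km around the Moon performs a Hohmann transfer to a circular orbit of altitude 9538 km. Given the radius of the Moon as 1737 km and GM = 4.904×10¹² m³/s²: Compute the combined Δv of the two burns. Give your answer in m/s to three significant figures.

r₁ = 1737 + 393.5 = 2130.5 km = 2.1305×10⁶ m.
r₂ = 1737 + 9538 = 11275 km = 1.1275×10⁷ m.
Transfer ellipse a_t = (r₁ + r₂)/2 = 6.703×10⁶ m.
At r₁: circular v_c1 = √(μ/r₁) = 1517 m/s; transfer-perilune v_p = √[μ(2/r₁ − 1/a_t)] = 1968 m/s.
Δv₁ = v_p − v_c1 = 450.6 m/s.
At r₂: circular v_c2 = √(μ/r₂) = 659.5 m/s; transfer-apolune v_a = √[μ(2/r₂ − 1/a_t)] = 371.8 m/s.
Δv₂ = v_c2 − v_a = 287.7 m/s.
Total Δv = Δv₁ + Δv₂ = 738.2 m/s.

Δv_total ≈ 738 m/s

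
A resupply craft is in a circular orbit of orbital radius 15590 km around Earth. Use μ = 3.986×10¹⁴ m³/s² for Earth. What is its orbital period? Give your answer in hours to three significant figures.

T ≈ 5.38 hours

r = 15590 km = 1.559×10⁷ m.
Kepler's third law: T = 2π√(r³/μ) = 2π√((1.559×10⁷)³ / 3.986×10¹⁴).
r³/μ = 9.506×10⁶ s², so T = 2π × 3.083×10³ = 1.937×10⁴ s.
Converting: 1.937×10⁴ s ÷ 3600 = 5.381 hours.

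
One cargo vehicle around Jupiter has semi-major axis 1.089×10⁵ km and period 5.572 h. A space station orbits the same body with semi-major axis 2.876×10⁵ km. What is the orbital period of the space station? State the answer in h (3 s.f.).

T₂ ≈ 23.9 h

Kepler's third law: T² ∝ a³, so T₂ = T₁ (a₂/a₁)^(3/2).
a₂/a₁ = 2.641, (a₂/a₁)^(3/2) = 4.292.
T₂ = 5.572 × 4.292 = 23.91 h.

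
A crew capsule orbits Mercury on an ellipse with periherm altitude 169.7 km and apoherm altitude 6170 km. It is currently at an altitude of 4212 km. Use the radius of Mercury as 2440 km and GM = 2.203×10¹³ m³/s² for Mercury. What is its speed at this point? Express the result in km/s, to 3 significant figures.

v ≈ 1.64 km/s

r_p = 2440 + 169.7 = 2609.7 km = 2.6097×10⁶ m.
r_a = 2440 + 6170 = 8610.0 km = 8.6100×10⁶ m.
r = 2440 + 4212 = 6652.0 km = 6.652×10⁶ m.
Semi-major axis a = (r_p + r_a)/2 = 5609.9 km = 5.610×10⁶ m.
Vis-viva: v² = μ(2/r − 1/a) = 2.203×10¹³ × (3.007×10⁻⁷ − 1.783×10⁻⁷) = 2.697×10⁶ m²/s².
v = 1642 m/s = 1.642 km/s.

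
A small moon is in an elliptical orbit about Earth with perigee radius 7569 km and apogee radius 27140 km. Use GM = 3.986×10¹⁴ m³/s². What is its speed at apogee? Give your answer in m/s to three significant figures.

Semi-major axis a = (r_p + r_a)/2 = 17354 km = 1.735×10⁷ m.
Vis-viva: v² = μ(2/r − 1/a) = 3.986×10¹⁴ × (7.369×10⁻⁸ − 5.762×10⁻⁸) = 6.406×10⁶ m²/s².
v = 2531 m/s.

v ≈ 2530 m/s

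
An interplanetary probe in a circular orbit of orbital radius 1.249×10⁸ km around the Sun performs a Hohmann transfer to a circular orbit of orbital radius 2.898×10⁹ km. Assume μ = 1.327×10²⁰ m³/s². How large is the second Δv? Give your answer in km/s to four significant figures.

r₁ = 1.249×10⁸ km = 1.249×10¹¹ m.
r₂ = 2.898×10⁹ km = 2.898×10¹² m.
Transfer ellipse a_t = (r₁ + r₂)/2 = 1.511×10¹² m.
At r₁: circular v_c1 = √(μ/r₁) = 32600 m/s; transfer-perihelion v_p = √[μ(2/r₁ − 1/a_t)] = 45130 m/s.
At r₂: circular v_c2 = √(μ/r₂) = 6767 m/s; transfer-aphelion v_a = √[μ(2/r₂ − 1/a_t)] = 1945 m/s.
Δv₂ = v_c2 − v_a = 4822 m/s.
= 4.822 km/s.

Δv ≈ 4.822 km/s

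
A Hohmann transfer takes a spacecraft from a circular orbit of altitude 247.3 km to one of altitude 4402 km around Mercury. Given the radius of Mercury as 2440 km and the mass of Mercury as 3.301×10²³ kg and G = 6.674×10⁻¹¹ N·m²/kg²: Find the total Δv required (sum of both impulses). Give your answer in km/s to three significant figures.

μ = GM = 6.674×10⁻¹¹ × 3.301×10²³ = 2.203×10¹³ m³/s².
r₁ = 2440 + 247.3 = 2687.3 km = 2.6873×10⁶ m.
r₂ = 2440 + 4402 = 6842.0 km = 6.8420×10⁶ m.
Transfer ellipse a_t = (r₁ + r₂)/2 = 4.765×10⁶ m.
At r₁: circular v_c1 = √(μ/r₁) = 2863 m/s; transfer-periherm v_p = √[μ(2/r₁ − 1/a_t)] = 3431 m/s.
Δv₁ = v_p − v_c1 = 567.9 m/s.
At r₂: circular v_c2 = √(μ/r₂) = 1794 m/s; transfer-apoherm v_a = √[μ(2/r₂ − 1/a_t)] = 1348 m/s.
Δv₂ = v_c2 − v_a = 446.8 m/s.
Total Δv = Δv₁ + Δv₂ = 1015 m/s = 1.015 km/s.

Δv_total ≈ 1.01 km/s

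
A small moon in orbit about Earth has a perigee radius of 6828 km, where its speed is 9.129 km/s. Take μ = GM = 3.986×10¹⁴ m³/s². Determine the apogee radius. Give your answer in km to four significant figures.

apogee radius ≈ 17030 km

r_p = 6.828×10⁶ m.
Specific energy ε = v²/2 − μ/r = -1.671×10⁷ J/kg, so a = −μ/(2ε) = 1.193×10⁷ m.
The apsides satisfy r_p + r_a = 2a, so the apogee radius is 2a − r_p = 1.703×10⁷ m = 17029 km.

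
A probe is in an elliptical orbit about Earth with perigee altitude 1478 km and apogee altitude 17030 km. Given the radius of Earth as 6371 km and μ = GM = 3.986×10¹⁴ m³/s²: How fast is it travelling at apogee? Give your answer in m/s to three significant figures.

v ≈ 2930 m/s

r_p = 6371 + 1478 = 7849.0 km = 7.8490×10⁶ m.
r_a = 6371 + 17030 = 23401 km = 2.3401×10⁷ m.
Semi-major axis a = (r_p + r_a)/2 = 15625 km = 1.562×10⁷ m.
Vis-viva: v² = μ(2/r − 1/a) = 3.986×10¹⁴ × (8.547×10⁻⁸ − 6.400×10⁻⁸) = 8.557×10⁶ m²/s².
v = 2925 m/s.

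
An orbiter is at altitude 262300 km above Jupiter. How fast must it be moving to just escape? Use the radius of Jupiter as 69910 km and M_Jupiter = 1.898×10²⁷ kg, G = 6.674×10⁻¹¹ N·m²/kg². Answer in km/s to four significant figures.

μ = GM = 6.674×10⁻¹¹ × 1.898×10²⁷ = 1.267×10¹⁷ m³/s².
r = 69910 + 262300 = 332210 km = 3.3221×10⁸ m.
Escape speed v_esc = √(2μ/r) = √(2 × 1.267×10¹⁷ / 3.322×10⁸) = √(7.626×10⁸) = 27620 m/s.
= 27.62 km/s.

v_esc ≈ 27.62 km/s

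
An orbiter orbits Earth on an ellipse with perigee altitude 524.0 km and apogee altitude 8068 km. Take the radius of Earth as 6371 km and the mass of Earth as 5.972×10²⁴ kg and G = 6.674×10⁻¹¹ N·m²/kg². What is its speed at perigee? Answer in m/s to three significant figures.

v ≈ 8850 m/s

μ = GM = 6.674×10⁻¹¹ × 5.972×10²⁴ = 3.986×10¹⁴ m³/s².
r_p = 6371 + 524.0 = 6895.0 km = 6.8950×10⁶ m.
r_a = 6371 + 8068 = 14439 km = 1.4439×10⁷ m.
Semi-major axis a = (r_p + r_a)/2 = 10667 km = 1.067×10⁷ m.
Vis-viva: v² = μ(2/r − 1/a) = 3.986×10¹⁴ × (2.901×10⁻⁷ − 9.375×10⁻⁸) = 7.825×10⁷ m²/s².
v = 8846 m/s.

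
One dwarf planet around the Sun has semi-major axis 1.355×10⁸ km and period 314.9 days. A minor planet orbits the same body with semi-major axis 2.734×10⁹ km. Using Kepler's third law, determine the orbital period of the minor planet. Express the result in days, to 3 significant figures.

Kepler's third law: T² ∝ a³, so T₂ = T₁ (a₂/a₁)^(3/2).
a₂/a₁ = 20.18, (a₂/a₁)^(3/2) = 90.63.
T₂ = 314.9 × 90.63 = 28540 days.

T₂ ≈ 28500 days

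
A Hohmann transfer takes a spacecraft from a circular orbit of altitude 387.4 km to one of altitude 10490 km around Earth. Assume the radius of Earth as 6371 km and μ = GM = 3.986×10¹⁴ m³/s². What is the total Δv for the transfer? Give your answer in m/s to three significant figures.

Δv_total ≈ 2680 m/s

r₁ = 6371 + 387.4 = 6758.4 km = 6.7584×10⁶ m.
r₂ = 6371 + 10490 = 16861 km = 1.6861×10⁷ m.
Transfer ellipse a_t = (r₁ + r₂)/2 = 1.181×10⁷ m.
At r₁: circular v_c1 = √(μ/r₁) = 7680 m/s; transfer-perigee v_p = √[μ(2/r₁ − 1/a_t)] = 9176 m/s.
Δv₁ = v_p − v_c1 = 1497 m/s.
At r₂: circular v_c2 = √(μ/r₂) = 4862 m/s; transfer-apogee v_a = √[μ(2/r₂ − 1/a_t)] = 3678 m/s.
Δv₂ = v_c2 − v_a = 1184 m/s.
Total Δv = Δv₁ + Δv₂ = 2681 m/s.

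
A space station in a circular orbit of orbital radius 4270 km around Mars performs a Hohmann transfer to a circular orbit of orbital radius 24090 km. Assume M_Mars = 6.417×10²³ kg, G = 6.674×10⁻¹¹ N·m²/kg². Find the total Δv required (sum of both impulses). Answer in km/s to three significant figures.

Δv_total ≈ 1.56 km/s

μ = GM = 6.674×10⁻¹¹ × 6.417×10²³ = 4.283×10¹³ m³/s².
r₁ = 4270 km = 4.270×10⁶ m.
r₂ = 24090 km = 2.409×10⁷ m.
Transfer ellipse a_t = (r₁ + r₂)/2 = 1.418×10⁷ m.
At r₁: circular v_c1 = √(μ/r₁) = 3167 m/s; transfer-periapsis v_p = √[μ(2/r₁ − 1/a_t)] = 4128 m/s.
Δv₁ = v_p − v_c1 = 960.9 m/s.
At r₂: circular v_c2 = √(μ/r₂) = 1333 m/s; transfer-apoapsis v_a = √[μ(2/r₂ − 1/a_t)] = 731.7 m/s.
Δv₂ = v_c2 − v_a = 601.7 m/s.
Total Δv = Δv₁ + Δv₂ = 1563 m/s = 1.563 km/s.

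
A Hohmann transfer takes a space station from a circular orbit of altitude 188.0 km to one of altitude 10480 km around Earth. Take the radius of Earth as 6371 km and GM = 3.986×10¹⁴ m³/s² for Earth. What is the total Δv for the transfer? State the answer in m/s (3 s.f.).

r₁ = 6371 + 188.0 = 6559.0 km = 6.5590×10⁶ m.
r₂ = 6371 + 10480 = 16851 km = 1.6851×10⁷ m.
Transfer ellipse a_t = (r₁ + r₂)/2 = 1.170×10⁷ m.
At r₁: circular v_c1 = √(μ/r₁) = 7796 m/s; transfer-perigee v_p = √[μ(2/r₁ − 1/a_t)] = 9354 m/s.
Δv₁ = v_p − v_c1 = 1558 m/s.
At r₂: circular v_c2 = √(μ/r₂) = 4864 m/s; transfer-apogee v_a = √[μ(2/r₂ − 1/a_t)] = 3641 m/s.
Δv₂ = v_c2 − v_a = 1223 m/s.
Total Δv = Δv₁ + Δv₂ = 2781 m/s.

Δv_total ≈ 2780 m/s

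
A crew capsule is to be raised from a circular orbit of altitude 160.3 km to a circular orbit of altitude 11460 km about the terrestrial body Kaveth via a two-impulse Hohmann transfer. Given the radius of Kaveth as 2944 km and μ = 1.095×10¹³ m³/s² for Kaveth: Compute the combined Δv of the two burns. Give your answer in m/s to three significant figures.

Δv_total ≈ 884 m/s

r₁ = 2944 + 160.3 = 3104.3 km = 3.1043×10⁶ m.
r₂ = 2944 + 11460 = 14404 km = 1.4404×10⁷ m.
Transfer ellipse a_t = (r₁ + r₂)/2 = 8.754×10⁶ m.
At r₁: circular v_c1 = √(μ/r₁) = 1878 m/s; transfer-periapsis v_p = √[μ(2/r₁ − 1/a_t)] = 2409 m/s.
Δv₁ = v_p − v_c1 = 531.0 m/s.
At r₂: circular v_c2 = √(μ/r₂) = 871.9 m/s; transfer-apoapsis v_a = √[μ(2/r₂ − 1/a_t)] = 519.2 m/s.
Δv₂ = v_c2 − v_a = 352.7 m/s.
Total Δv = Δv₁ + Δv₂ = 883.7 m/s.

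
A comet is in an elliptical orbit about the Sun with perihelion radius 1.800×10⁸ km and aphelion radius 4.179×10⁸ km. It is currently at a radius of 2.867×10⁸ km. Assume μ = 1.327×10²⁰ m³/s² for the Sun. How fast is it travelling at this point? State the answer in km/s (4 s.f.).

v ≈ 21.95 km/s

Semi-major axis a = (r_p + r_a)/2 = 2.9895×10⁸ km = 2.990×10¹¹ m.
Vis-viva: v² = μ(2/r − 1/a) = 1.327×10²⁰ × (6.976×10⁻¹² − 3.345×10⁻¹²) = 4.818×10⁸ m²/s².
v = 21950 m/s = 21.95 km/s.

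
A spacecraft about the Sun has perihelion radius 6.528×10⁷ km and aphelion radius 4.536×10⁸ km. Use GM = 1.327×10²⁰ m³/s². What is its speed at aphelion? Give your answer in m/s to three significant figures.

Semi-major axis a = (r_p + r_a)/2 = 2.5944×10⁸ km = 2.594×10¹¹ m.
Vis-viva: v² = μ(2/r − 1/a) = 1.327×10²⁰ × (4.409×10⁻¹² − 3.854×10⁻¹²) = 7.361×10⁷ m²/s².
v = 8580 m/s.

v ≈ 8580 m/s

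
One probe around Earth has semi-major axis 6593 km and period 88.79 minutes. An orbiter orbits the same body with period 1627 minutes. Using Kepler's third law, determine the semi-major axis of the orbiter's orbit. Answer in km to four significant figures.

a₂ ≈ 45820 km

Kepler's third law: a³ ∝ T², so a₂ = a₁ (T₂/T₁)^(2/3).
T₂/T₁ = 18.32, (T₂/T₁)^(2/3) = 6.950.
a₂ = 6593 × 6.950 = 45820 km.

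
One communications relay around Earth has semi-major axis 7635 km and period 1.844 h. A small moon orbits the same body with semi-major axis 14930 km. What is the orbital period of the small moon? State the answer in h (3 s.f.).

Kepler's third law: T² ∝ a³, so T₂ = T₁ (a₂/a₁)^(3/2).
a₂/a₁ = 1.955, (a₂/a₁)^(3/2) = 2.734.
T₂ = 1.844 × 2.734 = 5.042 h.

T₂ ≈ 5.04 h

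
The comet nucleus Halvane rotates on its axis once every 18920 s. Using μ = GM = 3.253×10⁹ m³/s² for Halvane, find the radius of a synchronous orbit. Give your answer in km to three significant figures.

r_sync ≈ 309 km

A synchronous orbit has period T, so by Kepler's third law a = (μT²/4π²)^(1/3).
μT²/4π² = 3.253×10⁹ × (1.892×10⁴)² / 39.48 = 2.950×10¹⁶ m³.
a = 3.090×10⁵ m = 308.97 km.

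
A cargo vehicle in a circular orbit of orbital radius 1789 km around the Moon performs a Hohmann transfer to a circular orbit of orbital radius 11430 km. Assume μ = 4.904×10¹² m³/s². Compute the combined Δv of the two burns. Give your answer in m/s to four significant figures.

r₁ = 1789 km = 1.789×10⁶ m.
r₂ = 11430 km = 1.143×10⁷ m.
Transfer ellipse a_t = (r₁ + r₂)/2 = 6.610×10⁶ m.
At r₁: circular v_c1 = √(μ/r₁) = 1656 m/s; transfer-perilune v_p = √[μ(2/r₁ − 1/a_t)] = 2177 m/s.
Δv₁ = v_p − v_c1 = 521.6 m/s.
At r₂: circular v_c2 = √(μ/r₂) = 655.0 m/s; transfer-apolune v_a = √[μ(2/r₂ − 1/a_t)] = 340.8 m/s.
Δv₂ = v_c2 − v_a = 314.2 m/s.
Total Δv = Δv₁ + Δv₂ = 835.8 m/s.

Δv_total ≈ 835.8 m/s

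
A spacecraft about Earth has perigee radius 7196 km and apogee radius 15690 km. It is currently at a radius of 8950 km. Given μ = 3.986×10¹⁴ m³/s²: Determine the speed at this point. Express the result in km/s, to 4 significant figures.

v ≈ 7.365 km/s

Semi-major axis a = (r_p + r_a)/2 = 11443 km = 1.144×10⁷ m.
Vis-viva: v² = μ(2/r − 1/a) = 3.986×10¹⁴ × (2.235×10⁻⁷ − 8.739×10⁻⁸) = 5.424×10⁷ m²/s².
v = 7365 m/s = 7.365 km/s.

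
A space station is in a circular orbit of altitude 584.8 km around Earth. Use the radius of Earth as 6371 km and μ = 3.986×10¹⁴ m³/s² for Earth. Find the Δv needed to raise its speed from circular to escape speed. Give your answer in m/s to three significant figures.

Δv ≈ 3140 m/s

r = 6371 + 584.8 = 6955.8 km = 6.9558×10⁶ m.
Circular speed v_c = √(μ/r) = 7570 m/s.
Escape speed v_esc = √(2μ/r) = √2 × v_c = 10710 m/s.
Δv = v_esc − v_c = 3136 m/s.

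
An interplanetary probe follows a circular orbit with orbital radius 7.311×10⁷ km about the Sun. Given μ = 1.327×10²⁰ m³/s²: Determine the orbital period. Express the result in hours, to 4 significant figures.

r = 7.311×10⁷ km = 7.311×10¹⁰ m.
Kepler's third law: T = 2π√(r³/μ) = 2π√((7.311×10¹⁰)³ / 1.327×10²⁰).
r³/μ = 2.945×10¹² s², so T = 2π × 1.716×10⁶ = 1.078×10⁷ s.
Converting: 1.078×10⁷ s ÷ 3600 = 2995 hours.

T ≈ 2995 hours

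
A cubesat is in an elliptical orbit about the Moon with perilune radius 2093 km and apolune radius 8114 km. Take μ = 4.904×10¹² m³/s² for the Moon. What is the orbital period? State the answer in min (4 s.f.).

Semi-major axis a = (r_p + r_a)/2 = (2093.0 + 8114.0)/2 = 5103.5 km = 5.104×10⁶ m.
By Kepler's third law T = 2π√(a³/μ) = 2π × 5.206×10³ = 3.271×10⁴ s.
= 545.2 min.

T ≈ 545.2 min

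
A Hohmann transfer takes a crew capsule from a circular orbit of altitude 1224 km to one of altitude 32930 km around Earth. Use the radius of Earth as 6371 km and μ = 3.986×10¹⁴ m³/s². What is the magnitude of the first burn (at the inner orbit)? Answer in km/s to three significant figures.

r₁ = 6371 + 1224 = 7595.0 km = 7.5950×10⁶ m.
r₂ = 6371 + 32930 = 39301 km = 3.9301×10⁷ m.
Transfer ellipse a_t = (r₁ + r₂)/2 = 2.345×10⁷ m.
At r₁: circular v_c1 = √(μ/r₁) = 7244 m/s; transfer-perigee v_p = √[μ(2/r₁ − 1/a_t)] = 9379 m/s.
Δv₁ = v_p − v_c1 = 2134 m/s.
= 2.134 km/s.

Δv ≈ 2.13 km/s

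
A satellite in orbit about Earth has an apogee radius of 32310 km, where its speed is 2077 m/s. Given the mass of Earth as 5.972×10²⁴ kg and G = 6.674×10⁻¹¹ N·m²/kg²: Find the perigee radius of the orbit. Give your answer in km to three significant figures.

perigee radius ≈ 6850 km

μ = GM = 6.674×10⁻¹¹ × 5.972×10²⁴ = 3.986×10¹⁴ m³/s².
r_a = 3.231×10⁷ m.
Specific energy ε = v²/2 − μ/r = -1.018×10⁷ J/kg, so a = −μ/(2ε) = 1.958×10⁷ m.
The apsides satisfy r_p + r_a = 2a, so the perigee radius is 2a − r_a = 6.847×10⁶ m = 6846.7 km.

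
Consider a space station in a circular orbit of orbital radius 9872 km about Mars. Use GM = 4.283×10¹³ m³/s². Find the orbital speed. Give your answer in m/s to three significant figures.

r = 9872 km = 9.872×10⁶ m.
For a circular orbit v = √(μ/r) = √(4.283×10¹³ / 9.872×10⁶) = √(4.339×10⁶) = 2083 m/s.

v ≈ 2080 m/s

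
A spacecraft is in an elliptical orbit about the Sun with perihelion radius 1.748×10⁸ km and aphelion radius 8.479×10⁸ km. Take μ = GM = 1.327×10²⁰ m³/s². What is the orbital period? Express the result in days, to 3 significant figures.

Semi-major axis a = (r_p + r_a)/2 = (1.7480×10⁸ + 8.4790×10⁸)/2 = 5.1135×10⁸ km = 5.114×10¹¹ m.
By Kepler's third law T = 2π√(a³/μ) = 2π × 3.174×10⁷ = 1.994×10⁸ s.
= 2308 days.

T ≈ 2310 days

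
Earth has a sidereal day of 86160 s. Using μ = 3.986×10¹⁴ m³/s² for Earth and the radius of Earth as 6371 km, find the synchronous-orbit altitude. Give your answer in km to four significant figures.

h_sync ≈ 35790 km

A synchronous orbit has period T, so by Kepler's third law a = (μT²/4π²)^(1/3).
μT²/4π² = 3.986×10¹⁴ × (8.616×10⁴)² / 39.48 = 7.495×10²² m³.
a = 4.216×10⁷ m = 42163 km.
Altitude h = a − R = 42163 − 6371 = 35792 km.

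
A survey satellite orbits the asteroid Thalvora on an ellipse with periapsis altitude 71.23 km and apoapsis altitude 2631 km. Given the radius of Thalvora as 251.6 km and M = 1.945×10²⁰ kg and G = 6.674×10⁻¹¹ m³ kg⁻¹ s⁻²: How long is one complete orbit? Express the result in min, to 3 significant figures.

μ = GM = 6.674×10⁻¹¹ × 1.945×10²⁰ = 1.298×10¹⁰ m³/s².
r_p = 251.6 + 71.23 = 322.83 km = 3.2283×10⁵ m.
r_a = 251.6 + 2631 = 2882.6 km = 2.8826×10⁶ m.
Semi-major axis a = (r_p + r_a)/2 = (322.83 + 2882.6)/2 = 1602.7 km = 1.603×10⁶ m.
By Kepler's third law T = 2π√(a³/μ) = 2π × 1.781×10⁴ = 1.119×10⁵ s.
= 1865 min.

T ≈ 1860 min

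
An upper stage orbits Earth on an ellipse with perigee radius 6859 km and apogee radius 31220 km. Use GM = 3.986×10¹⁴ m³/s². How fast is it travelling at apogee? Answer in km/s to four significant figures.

v ≈ 2.145 km/s

Semi-major axis a = (r_p + r_a)/2 = 19040 km = 1.904×10⁷ m.
Vis-viva: v² = μ(2/r − 1/a) = 3.986×10¹⁴ × (6.406×10⁻⁸ − 5.252×10⁻⁸) = 4.599×10⁶ m²/s².
v = 2145 m/s = 2.145 km/s.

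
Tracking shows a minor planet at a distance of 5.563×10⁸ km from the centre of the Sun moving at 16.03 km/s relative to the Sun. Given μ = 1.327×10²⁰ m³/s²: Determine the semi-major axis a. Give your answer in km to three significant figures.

a ≈ 6.03×10⁸ km

r = 5.563×10¹¹ m.
Vis-viva rearranged: 1/a = 2/r − v²/μ = 3.595×10⁻¹² − 1.936×10⁻¹² = 1.659×10⁻¹² m⁻¹.
a = 6.029×10¹¹ m = 6.0285×10⁸ km.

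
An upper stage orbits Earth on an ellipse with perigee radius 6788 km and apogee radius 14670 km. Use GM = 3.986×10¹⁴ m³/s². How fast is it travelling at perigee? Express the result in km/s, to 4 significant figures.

Semi-major axis a = (r_p + r_a)/2 = 10729 km = 1.073×10⁷ m.
Vis-viva: v² = μ(2/r − 1/a) = 3.986×10¹⁴ × (2.946×10⁻⁷ − 9.321×10⁻⁸) = 8.029×10⁷ m²/s².
v = 8961 m/s = 8.961 km/s.

v ≈ 8.961 km/s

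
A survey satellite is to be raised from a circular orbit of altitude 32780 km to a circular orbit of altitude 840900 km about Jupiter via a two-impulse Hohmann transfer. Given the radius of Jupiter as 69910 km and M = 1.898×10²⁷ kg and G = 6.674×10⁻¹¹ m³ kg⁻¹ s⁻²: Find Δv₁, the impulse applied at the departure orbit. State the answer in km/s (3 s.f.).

μ = GM = 6.674×10⁻¹¹ × 1.898×10²⁷ = 1.267×10¹⁷ m³/s².
r₁ = 69910 + 32780 = 102690 km = 1.0269×10⁸ m.
r₂ = 69910 + 840900 = 910810 km = 9.1081×10⁸ m.
Transfer ellipse a_t = (r₁ + r₂)/2 = 5.068×10⁸ m.
At r₁: circular v_c1 = √(μ/r₁) = 35120 m/s; transfer-perijove v_p = √[μ(2/r₁ − 1/a_t)] = 47090 m/s.
Δv₁ = v_p − v_c1 = 11960 m/s.
= 11.96 km/s.

Δv ≈ 12.0 km/s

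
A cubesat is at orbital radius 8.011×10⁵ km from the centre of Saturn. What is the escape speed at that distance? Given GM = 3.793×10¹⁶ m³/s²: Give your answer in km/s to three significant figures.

r = 8.011×10⁵ km = 8.011×10⁸ m.
Escape speed v_esc = √(2μ/r) = √(2 × 3.793×10¹⁶ / 8.011×10⁸) = √(9.469×10⁷) = 9731 m/s.
= 9.731 km/s.

v_esc ≈ 9.73 km/s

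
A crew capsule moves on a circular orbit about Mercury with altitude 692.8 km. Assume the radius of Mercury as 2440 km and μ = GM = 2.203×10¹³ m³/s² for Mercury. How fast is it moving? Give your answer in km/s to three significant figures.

v ≈ 2.65 km/s

r = 2440 + 692.8 = 3132.8 km = 3.1328×10⁶ m.
For a circular orbit v = √(μ/r) = √(2.203×10¹³ / 3.133×10⁶) = √(7.032×10⁶) = 2652 m/s.
That is 2.652 km/s.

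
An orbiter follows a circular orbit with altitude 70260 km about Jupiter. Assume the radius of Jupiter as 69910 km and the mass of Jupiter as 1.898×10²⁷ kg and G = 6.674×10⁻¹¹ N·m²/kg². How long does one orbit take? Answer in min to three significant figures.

μ = GM = 6.674×10⁻¹¹ × 1.898×10²⁷ = 1.267×10¹⁷ m³/s².
r = 69910 + 70260 = 140170 km = 1.4017×10⁸ m.
Kepler's third law: T = 2π√(r³/μ) = 2π√((1.402×10⁸)³ / 1.267×10¹⁷).
r³/μ = 2.174×10⁷ s², so T = 2π × 4.663×10³ = 2.930×10⁴ s.
Converting: 2.930×10⁴ s ÷ 60.00 = 488.3 min.

T ≈ 488 min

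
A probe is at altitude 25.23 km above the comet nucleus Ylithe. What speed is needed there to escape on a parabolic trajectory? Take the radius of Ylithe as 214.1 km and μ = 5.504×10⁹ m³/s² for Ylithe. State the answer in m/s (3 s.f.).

r = 214.1 + 25.23 = 239.33 km = 2.3933×10⁵ m.
Escape speed v_esc = √(2μ/r) = √(2 × 5.504×10⁹ / 2.393×10⁵) = √(4.600×10⁴) = 214.5 m/s.

v_esc ≈ 214 m/s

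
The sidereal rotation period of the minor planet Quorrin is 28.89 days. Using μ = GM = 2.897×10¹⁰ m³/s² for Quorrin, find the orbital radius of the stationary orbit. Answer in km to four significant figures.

r_sync ≈ 16600 km

T = 28.89 days = 2.496×10⁶ s.
A synchronous orbit has period T, so by Kepler's third law a = (μT²/4π²)^(1/3).
μT²/4π² = 2.897×10¹⁰ × (2.496×10⁶)² / 39.48 = 4.572×10²¹ m³.
a = 1.660×10⁷ m = 16597 km.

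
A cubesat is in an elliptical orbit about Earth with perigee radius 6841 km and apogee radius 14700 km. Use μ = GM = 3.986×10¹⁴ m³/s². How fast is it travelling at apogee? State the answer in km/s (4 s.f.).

v ≈ 4.150 km/s

Semi-major axis a = (r_p + r_a)/2 = 10770 km = 1.077×10⁷ m.
Vis-viva: v² = μ(2/r − 1/a) = 3.986×10¹⁴ × (1.361×10⁻⁷ − 9.285×10⁻⁸) = 1.722×10⁷ m²/s².
v = 4150 m/s = 4.150 km/s.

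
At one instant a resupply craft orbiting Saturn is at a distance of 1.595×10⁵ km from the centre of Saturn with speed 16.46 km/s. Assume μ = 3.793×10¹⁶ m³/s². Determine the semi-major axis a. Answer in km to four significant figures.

r = 1.595×10⁸ m.
Vis-viva rearranged: 1/a = 2/r − v²/μ = 1.254×10⁻⁸ − 7.143×10⁻⁹ = 5.396×10⁻⁹ m⁻¹.
a = 1.853×10⁸ m = 1.8531×10⁵ km.

a ≈ 1.853×10⁵ km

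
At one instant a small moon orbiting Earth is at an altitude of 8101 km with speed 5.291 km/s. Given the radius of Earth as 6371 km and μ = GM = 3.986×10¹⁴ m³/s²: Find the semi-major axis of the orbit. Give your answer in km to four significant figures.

a ≈ 14710 km

r = 6371 + 8101 = 14472 km = 1.447×10⁷ m.
Specific orbital energy ε = v²/2 − μ/r = (5291)²/2 − 3.986×10¹⁴/1.447×10⁷ = -1.355×10⁷ J/kg.
Since ε = −μ/(2a), a = −μ/(2ε) = 1.471×10⁷ m = 14713 km.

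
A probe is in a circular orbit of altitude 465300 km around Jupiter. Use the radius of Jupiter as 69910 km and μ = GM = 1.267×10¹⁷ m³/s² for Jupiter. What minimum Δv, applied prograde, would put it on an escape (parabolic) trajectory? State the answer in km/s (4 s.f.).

Δv ≈ 6.373 km/s

r = 69910 + 465300 = 535210 km = 5.3521×10⁸ m.
Circular speed v_c = √(μ/r) = 15390 m/s.
Escape speed v_esc = √(2μ/r) = √2 × v_c = 21760 m/s.
Δv = v_esc − v_c = 6373 m/s = 6.373 km/s.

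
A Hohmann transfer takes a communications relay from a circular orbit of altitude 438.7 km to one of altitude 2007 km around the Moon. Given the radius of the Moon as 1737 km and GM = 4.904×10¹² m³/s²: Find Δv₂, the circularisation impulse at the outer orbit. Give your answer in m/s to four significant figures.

r₁ = 1737 + 438.7 = 2175.7 km = 2.1757×10⁶ m.
r₂ = 1737 + 2007 = 3744.0 km = 3.7440×10⁶ m.
Transfer ellipse a_t = (r₁ + r₂)/2 = 2.960×10⁶ m.
At r₁: circular v_c1 = √(μ/r₁) = 1501 m/s; transfer-perilune v_p = √[μ(2/r₁ − 1/a_t)] = 1689 m/s.
At r₂: circular v_c2 = √(μ/r₂) = 1144 m/s; transfer-apolune v_a = √[μ(2/r₂ − 1/a_t)] = 981.2 m/s.
Δv₂ = v_c2 − v_a = 163.2 m/s.

Δv ≈ 163.2 m/s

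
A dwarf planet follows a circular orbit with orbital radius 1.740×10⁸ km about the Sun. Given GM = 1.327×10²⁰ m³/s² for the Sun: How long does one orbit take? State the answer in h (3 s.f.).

T ≈ 11000 h

r = 1.740×10⁸ km = 1.740×10¹¹ m.
Kepler's third law: T = 2π√(r³/μ) = 2π√((1.740×10¹¹)³ / 1.327×10²⁰).
r³/μ = 3.970×10¹³ s², so T = 2π × 6.301×10⁶ = 3.959×10⁷ s.
Converting: 3.959×10⁷ s ÷ 3600 = 11000 h.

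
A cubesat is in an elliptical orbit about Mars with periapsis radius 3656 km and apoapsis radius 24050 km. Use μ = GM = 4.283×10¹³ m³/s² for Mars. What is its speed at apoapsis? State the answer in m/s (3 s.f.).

Semi-major axis a = (r_p + r_a)/2 = 13853 km = 1.385×10⁷ m.
Vis-viva: v² = μ(2/r − 1/a) = 4.283×10¹³ × (8.316×10⁻⁸ − 7.219×10⁻⁸) = 4.700×10⁵ m²/s².
v = 685.6 m/s.

v ≈ 686 m/s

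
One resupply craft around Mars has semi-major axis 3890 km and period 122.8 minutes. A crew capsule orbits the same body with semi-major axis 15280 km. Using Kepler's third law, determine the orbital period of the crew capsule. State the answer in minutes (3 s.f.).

T₂ ≈ 956 minutes

Kepler's third law: T² ∝ a³, so T₂ = T₁ (a₂/a₁)^(3/2).
a₂/a₁ = 3.928, (a₂/a₁)^(3/2) = 7.785.
T₂ = 122.8 × 7.785 = 956.0 minutes.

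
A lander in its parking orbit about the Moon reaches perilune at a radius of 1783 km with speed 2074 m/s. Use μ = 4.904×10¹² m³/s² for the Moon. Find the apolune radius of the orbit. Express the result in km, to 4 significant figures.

r_p = 1.783×10⁶ m.
Specific energy ε = v²/2 − μ/r = -5.997×10⁵ J/kg, so a = −μ/(2ε) = 4.089×10⁶ m.
The apsides satisfy r_p + r_a = 2a, so the apolune radius is 2a − r_p = 6.395×10⁶ m = 6394.7 km.

apolune radius ≈ 6395 km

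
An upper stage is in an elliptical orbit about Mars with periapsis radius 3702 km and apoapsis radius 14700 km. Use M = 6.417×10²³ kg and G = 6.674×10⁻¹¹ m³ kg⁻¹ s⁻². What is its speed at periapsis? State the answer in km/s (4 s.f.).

μ = GM = 6.674×10⁻¹¹ × 6.417×10²³ = 4.283×10¹³ m³/s².
Semi-major axis a = (r_p + r_a)/2 = 9201.0 km = 9.201×10⁶ m.
Vis-viva: v² = μ(2/r − 1/a) = 4.283×10¹³ × (5.402×10⁻⁷ − 1.087×10⁻⁷) = 1.848×10⁷ m²/s².
v = 4299 m/s = 4.299 km/s.

v ≈ 4.299 km/s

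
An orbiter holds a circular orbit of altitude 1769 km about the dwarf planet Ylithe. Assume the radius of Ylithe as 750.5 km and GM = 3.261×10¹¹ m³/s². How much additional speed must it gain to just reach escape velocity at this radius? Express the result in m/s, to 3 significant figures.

Δv ≈ 149 m/s

r = 750.5 + 1769 = 2519.5 km = 2.5195×10⁶ m.
Circular speed v_c = √(μ/r) = 359.8 m/s.
Escape speed v_esc = √(2μ/r) = √2 × v_c = 508.8 m/s.
Δv = v_esc − v_c = 149.0 m/s.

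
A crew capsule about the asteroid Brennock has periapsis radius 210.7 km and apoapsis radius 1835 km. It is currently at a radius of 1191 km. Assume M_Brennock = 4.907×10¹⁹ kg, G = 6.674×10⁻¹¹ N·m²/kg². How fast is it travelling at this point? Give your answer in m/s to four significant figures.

v ≈ 47.93 m/s

μ = GM = 6.674×10⁻¹¹ × 4.907×10¹⁹ = 3.275×10⁹ m³/s².
Semi-major axis a = (r_p + r_a)/2 = 1022.9 km = 1.023×10⁶ m.
Vis-viva: v² = μ(2/r − 1/a) = 3.275×10⁹ × (1.679×10⁻⁶ − 9.777×10⁻⁷) = 2.298×10³ m²/s².
v = 47.93 m/s.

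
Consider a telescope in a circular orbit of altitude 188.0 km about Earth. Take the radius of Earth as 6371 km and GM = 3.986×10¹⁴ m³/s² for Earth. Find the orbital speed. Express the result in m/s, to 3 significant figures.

v ≈ 7800 m/s

r = 6371 + 188.0 = 6559.0 km = 6.5590×10⁶ m.
For a circular orbit v = √(μ/r) = √(3.986×10¹⁴ / 6.559×10⁶) = √(6.077×10⁷) = 7796 m/s.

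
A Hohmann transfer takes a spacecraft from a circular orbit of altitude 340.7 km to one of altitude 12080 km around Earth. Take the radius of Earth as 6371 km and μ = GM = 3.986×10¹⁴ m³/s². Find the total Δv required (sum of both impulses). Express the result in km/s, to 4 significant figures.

Δv_total ≈ 2.879 km/s

r₁ = 6371 + 340.7 = 6711.7 km = 6.7117×10⁶ m.
r₂ = 6371 + 12080 = 18451 km = 1.8451×10⁷ m.
Transfer ellipse a_t = (r₁ + r₂)/2 = 1.258×10⁷ m.
At r₁: circular v_c1 = √(μ/r₁) = 7706 m/s; transfer-perigee v_p = √[μ(2/r₁ − 1/a_t)] = 9333 m/s.
Δv₁ = v_p − v_c1 = 1626 m/s.
At r₂: circular v_c2 = √(μ/r₂) = 4648 m/s; transfer-apogee v_a = √[μ(2/r₂ − 1/a_t)] = 3395 m/s.
Δv₂ = v_c2 − v_a = 1253 m/s.
Total Δv = Δv₁ + Δv₂ = 2879 m/s = 2.879 km/s.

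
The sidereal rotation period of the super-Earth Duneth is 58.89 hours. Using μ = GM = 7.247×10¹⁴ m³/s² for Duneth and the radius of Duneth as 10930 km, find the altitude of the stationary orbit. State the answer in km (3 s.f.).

h_sync ≈ 82900 km

T = 58.89 hours = 2.120×10⁵ s.
A synchronous orbit has period T, so by Kepler's third law a = (μT²/4π²)^(1/3).
μT²/4π² = 7.247×10¹⁴ × (2.120×10⁵)² / 39.48 = 8.251×10²³ m³.
a = 9.379×10⁷ m = 93791 km.
Altitude h = a − R = 93791 − 10930 = 82861 km.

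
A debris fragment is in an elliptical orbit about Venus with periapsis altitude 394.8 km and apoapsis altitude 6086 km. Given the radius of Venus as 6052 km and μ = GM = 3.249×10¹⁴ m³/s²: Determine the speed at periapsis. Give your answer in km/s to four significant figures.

r_p = 6052 + 394.8 = 6446.8 km = 6.4468×10⁶ m.
r_a = 6052 + 6086 = 12138 km = 1.2138×10⁷ m.
Semi-major axis a = (r_p + r_a)/2 = 9292.4 km = 9.292×10⁶ m.
Vis-viva: v² = μ(2/r − 1/a) = 3.249×10¹⁴ × (3.102×10⁻⁷ − 1.076×10⁻⁷) = 6.583×10⁷ m²/s².
v = 8114 m/s = 8.114 km/s.

v ≈ 8.114 km/s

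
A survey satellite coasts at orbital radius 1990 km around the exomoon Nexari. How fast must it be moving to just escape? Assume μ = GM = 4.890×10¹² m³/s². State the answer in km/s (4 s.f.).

v_esc ≈ 2.217 km/s

r = 1990 km = 1.990×10⁶ m.
Escape speed v_esc = √(2μ/r) = √(2 × 4.890×10¹² / 1.990×10⁶) = √(4.915×10⁶) = 2217 m/s.
= 2.217 km/s.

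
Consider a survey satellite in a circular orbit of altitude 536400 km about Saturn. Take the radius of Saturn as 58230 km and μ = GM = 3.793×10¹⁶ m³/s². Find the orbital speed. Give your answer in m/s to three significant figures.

v ≈ 7990 m/s

r = 58230 + 536400 = 594630 km = 5.9463×10⁸ m.
For a circular orbit v = √(μ/r) = √(3.793×10¹⁶ / 5.946×10⁸) = √(6.379×10⁷) = 7987 m/s.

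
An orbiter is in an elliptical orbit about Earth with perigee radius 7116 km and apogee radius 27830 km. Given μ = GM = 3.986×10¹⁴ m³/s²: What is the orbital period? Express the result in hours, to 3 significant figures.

T ≈ 6.38 hours

Semi-major axis a = (r_p + r_a)/2 = (7116.0 + 27830)/2 = 17473 km = 1.747×10⁷ m.
By Kepler's third law T = 2π√(a³/μ) = 2π × 3.658×10³ = 2.299×10⁴ s.
= 6.385 hours.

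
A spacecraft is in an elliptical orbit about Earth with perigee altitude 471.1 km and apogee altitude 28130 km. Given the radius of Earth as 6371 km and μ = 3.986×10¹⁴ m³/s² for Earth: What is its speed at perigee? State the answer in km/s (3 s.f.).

v ≈ 9.86 km/s

r_p = 6371 + 471.1 = 6842.1 km = 6.8421×10⁶ m.
r_a = 6371 + 28130 = 34501 km = 3.4501×10⁷ m.
Semi-major axis a = (r_p + r_a)/2 = 20672 km = 2.067×10⁷ m.
Vis-viva: v² = μ(2/r − 1/a) = 3.986×10¹⁴ × (2.923×10⁻⁷ − 4.838×10⁻⁸) = 9.723×10⁷ m²/s².
v = 9861 m/s = 9.861 km/s.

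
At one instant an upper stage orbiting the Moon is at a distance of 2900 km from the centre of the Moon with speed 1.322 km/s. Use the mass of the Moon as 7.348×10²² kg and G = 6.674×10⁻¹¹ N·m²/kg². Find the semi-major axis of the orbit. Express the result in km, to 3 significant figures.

a ≈ 3000 km

μ = GM = 6.674×10⁻¹¹ × 7.348×10²² = 4.904×10¹² m³/s².
r = 2.900×10⁶ m.
Vis-viva rearranged: 1/a = 2/r − v²/μ = 6.897×10⁻⁷ − 3.564×10⁻⁷ = 3.333×10⁻⁷ m⁻¹.
a = 3.000×10⁶ m = 3000.5 km.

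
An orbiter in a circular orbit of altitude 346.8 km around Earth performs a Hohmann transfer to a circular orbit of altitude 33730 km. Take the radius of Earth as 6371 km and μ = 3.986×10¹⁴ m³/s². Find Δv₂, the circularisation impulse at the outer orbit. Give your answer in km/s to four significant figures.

r₁ = 6371 + 346.8 = 6717.8 km = 6.7178×10⁶ m.
r₂ = 6371 + 33730 = 40101 km = 4.0101×10⁷ m.
Transfer ellipse a_t = (r₁ + r₂)/2 = 2.341×10⁷ m.
At r₁: circular v_c1 = √(μ/r₁) = 7703 m/s; transfer-perigee v_p = √[μ(2/r₁ − 1/a_t)] = 10080 m/s.
At r₂: circular v_c2 = √(μ/r₂) = 3153 m/s; transfer-apogee v_a = √[μ(2/r₂ − 1/a_t)] = 1689 m/s.
Δv₂ = v_c2 − v_a = 1464 m/s.
= 1.464 km/s.

Δv ≈ 1.464 km/s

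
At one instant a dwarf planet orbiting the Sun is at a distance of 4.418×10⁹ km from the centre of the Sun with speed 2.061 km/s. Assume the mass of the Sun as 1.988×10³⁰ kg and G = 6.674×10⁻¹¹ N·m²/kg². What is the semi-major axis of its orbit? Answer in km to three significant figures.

μ = GM = 6.674×10⁻¹¹ × 1.988×10³⁰ = 1.327×10²⁰ m³/s².
r = 4.418×10¹² m.
Vis-viva rearranged: 1/a = 2/r − v²/μ = 4.527×10⁻¹³ − 3.201×10⁻¹⁴ = 4.207×10⁻¹³ m⁻¹.
a = 2.377×10¹² m = 2.3771×10⁹ km.

a ≈ 2.38×10⁹ km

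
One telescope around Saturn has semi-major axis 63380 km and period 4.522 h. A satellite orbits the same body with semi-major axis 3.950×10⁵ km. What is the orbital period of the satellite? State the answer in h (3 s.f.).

T₂ ≈ 70.4 h

Kepler's third law: T² ∝ a³, so T₂ = T₁ (a₂/a₁)^(3/2).
a₂/a₁ = 6.232, (a₂/a₁)^(3/2) = 15.56.
T₂ = 4.522 × 15.56 = 70.36 h.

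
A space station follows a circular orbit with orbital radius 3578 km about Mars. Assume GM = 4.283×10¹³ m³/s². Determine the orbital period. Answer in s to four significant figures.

T ≈ 6498 s

r = 3578 km = 3.578×10⁶ m.
Kepler's third law: T = 2π√(r³/μ) = 2π√((3.578×10⁶)³ / 4.283×10¹³).
r³/μ = 1.069×10⁶ s², so T = 2π × 1.034×10³ = 6.498×10³ s.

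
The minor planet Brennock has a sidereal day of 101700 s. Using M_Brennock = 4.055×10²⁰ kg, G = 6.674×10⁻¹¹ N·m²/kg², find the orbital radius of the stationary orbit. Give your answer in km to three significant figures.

r_sync ≈ 1920 km

μ = GM = 6.674×10⁻¹¹ × 4.055×10²⁰ = 2.706×10¹⁰ m³/s².
A synchronous orbit has period T, so by Kepler's third law a = (μT²/4π²)^(1/3).
μT²/4π² = 2.706×10¹⁰ × (1.017×10⁵)² / 39.48 = 7.090×10¹⁸ m³.
a = 1.921×10⁶ m = 1921.1 km.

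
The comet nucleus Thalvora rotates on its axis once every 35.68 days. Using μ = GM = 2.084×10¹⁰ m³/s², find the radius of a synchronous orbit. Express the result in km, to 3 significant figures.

r_sync ≈ 17100 km

T = 35.68 days = 3.083×10⁶ s.
A synchronous orbit has period T, so by Kepler's third law a = (μT²/4π²)^(1/3).
μT²/4π² = 2.084×10¹⁰ × (3.083×10⁶)² / 39.48 = 5.017×10²¹ m³.
a = 1.712×10⁷ m = 17119 km.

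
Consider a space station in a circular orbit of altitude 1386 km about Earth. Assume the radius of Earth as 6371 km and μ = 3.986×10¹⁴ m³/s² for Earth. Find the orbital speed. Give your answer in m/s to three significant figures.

r = 6371 + 1386 = 7757.0 km = 7.7570×10⁶ m.
For a circular orbit v = √(μ/r) = √(3.986×10¹⁴ / 7.757×10⁶) = √(5.139×10⁷) = 7168 m/s.

v ≈ 7170 m/s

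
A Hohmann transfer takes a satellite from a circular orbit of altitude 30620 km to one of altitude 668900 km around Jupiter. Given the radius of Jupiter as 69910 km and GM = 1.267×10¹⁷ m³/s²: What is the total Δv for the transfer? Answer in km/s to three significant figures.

r₁ = 69910 + 30620 = 100530 km = 1.0053×10⁸ m.
r₂ = 69910 + 668900 = 738810 km = 7.3881×10⁸ m.
Transfer ellipse a_t = (r₁ + r₂)/2 = 4.197×10⁸ m.
At r₁: circular v_c1 = √(μ/r₁) = 35500 m/s; transfer-perijove v_p = √[μ(2/r₁ − 1/a_t)] = 47100 m/s.
Δv₁ = v_p − v_c1 = 11600 m/s.
At r₂: circular v_c2 = √(μ/r₂) = 13100 m/s; transfer-apojove v_a = √[μ(2/r₂ − 1/a_t)] = 6409 m/s.
Δv₂ = v_c2 − v_a = 6686 m/s.
Total Δv = Δv₁ + Δv₂ = 18290 m/s = 18.29 km/s.

Δv_total ≈ 18.3 km/s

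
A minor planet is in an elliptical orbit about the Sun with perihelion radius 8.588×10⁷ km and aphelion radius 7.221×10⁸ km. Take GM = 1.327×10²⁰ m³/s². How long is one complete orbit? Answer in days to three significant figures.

Semi-major axis a = (r_p + r_a)/2 = (8.5880×10⁷ + 7.2210×10⁸)/2 = 4.0399×10⁸ km = 4.040×10¹¹ m.
By Kepler's third law T = 2π√(a³/μ) = 2π × 2.229×10⁷ = 1.401×10⁸ s.
= 1621 days.

T ≈ 1620 days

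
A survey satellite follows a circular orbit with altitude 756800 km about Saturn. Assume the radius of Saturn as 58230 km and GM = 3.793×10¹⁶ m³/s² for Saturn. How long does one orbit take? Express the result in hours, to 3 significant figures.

T ≈ 209 hours

r = 58230 + 756800 = 815030 km = 8.1503×10⁸ m.
Kepler's third law: T = 2π√(r³/μ) = 2π√((8.150×10⁸)³ / 3.793×10¹⁶).
r³/μ = 1.427×10¹⁰ s², so T = 2π × 1.195×10⁵ = 7.507×10⁵ s.
Converting: 7.507×10⁵ s ÷ 3600 = 208.5 hours.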